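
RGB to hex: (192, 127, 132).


R = 192 → C0 (hex)
G = 127 → 7F (hex)
B = 132 → 84 (hex)
Hex = #C07F84


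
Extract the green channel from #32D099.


Color: #32D099
R = 32 = 50
G = D0 = 208
B = 99 = 153
Green = 208


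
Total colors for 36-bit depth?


Colors = 2^bits = 2^36
= 68,719,476,736 colors


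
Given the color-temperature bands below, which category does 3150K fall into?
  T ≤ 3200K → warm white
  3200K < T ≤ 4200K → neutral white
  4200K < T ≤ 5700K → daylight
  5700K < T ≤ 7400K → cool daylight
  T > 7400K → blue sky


Temperature: 3150K
3150K ≤ 3200K → warm white
Classification: warm white


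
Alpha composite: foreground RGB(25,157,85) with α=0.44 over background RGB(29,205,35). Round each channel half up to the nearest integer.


C = α×F + (1-α)×B, with 1-α = 0.56
R: 0.44×25 + 0.56×29 = 11.00 + 16.24 = 27.24 → 27
G: 0.44×157 + 0.56×205 = 69.08 + 114.80 = 183.88 → 184
B: 0.44×85 + 0.56×35 = 37.40 + 19.60 = 57.00 → 57
= RGB(27, 184, 57)


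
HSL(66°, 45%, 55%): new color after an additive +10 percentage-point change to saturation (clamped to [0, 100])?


Original S = 45%
Adjustment = +10 percentage points
New S = 45 + (10) = 55
Clamp to [0, 100] → 55
= HSL(66°, 55%, 55%)


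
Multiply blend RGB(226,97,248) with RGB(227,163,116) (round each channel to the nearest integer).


Multiply: C = A×B/255, rounded to nearest integer
R: 226×227/255 = 51302/255 ≈ 201.184 → 201
G: 97×163/255 = 15811/255 ≈ 62.004 → 62
B: 248×116/255 = 28768/255 ≈ 112.816 → 113
= RGB(201, 62, 113)


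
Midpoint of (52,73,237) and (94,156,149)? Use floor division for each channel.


Midpoint: each channel = ⌊(C₁+C₂)/2⌋
R: ⌊(52+94)/2⌋ = 73
G: ⌊(73+156)/2⌋ = 114
B: ⌊(237+149)/2⌋ = 193
= RGB(73, 114, 193)


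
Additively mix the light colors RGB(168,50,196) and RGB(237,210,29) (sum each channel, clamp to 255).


Additive: each channel = min(255, C₁+C₂)
R: 168+237 = 405 → 255
G: 50+210 = 260 → 255
B: 196+29 = 225 → 225
= RGB(255, 255, 225)


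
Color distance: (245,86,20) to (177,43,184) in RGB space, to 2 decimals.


d = √[(R₁-R₂)² + (G₁-G₂)² + (B₁-B₂)²]
d = √[(245-177)² + (86-43)² + (20-184)²]
d = √[4624 + 1849 + 26896]
d = √33369
d ≈ 182.67


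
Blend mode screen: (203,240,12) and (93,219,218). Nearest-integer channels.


Screen: C = 255 - (255-A)×(255-B)/255, rounded to nearest integer
R: 255 - (255-203)×(255-93)/255 = 255 - 8424/255 ≈ 255 - 33.035 = 221.965 → 222
G: 255 - (255-240)×(255-219)/255 = 255 - 540/255 ≈ 255 - 2.118 = 252.882 → 253
B: 255 - (255-12)×(255-218)/255 = 255 - 8991/255 ≈ 255 - 35.259 = 219.741 → 220
= RGB(222, 253, 220)


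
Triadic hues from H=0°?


Triadic: equally spaced at 120° intervals
H1 = 0°
H2 = (0 + 120) mod 360 = 120°
H3 = (0 + 240) mod 360 = 240°
Triadic = 0°, 120°, 240°


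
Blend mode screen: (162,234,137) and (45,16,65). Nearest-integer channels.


Screen: C = 255 - (255-A)×(255-B)/255, rounded to nearest integer
R: 255 - (255-162)×(255-45)/255 = 255 - 19530/255 ≈ 255 - 76.588 = 178.412 → 178
G: 255 - (255-234)×(255-16)/255 = 255 - 5019/255 ≈ 255 - 19.682 = 235.318 → 235
B: 255 - (255-137)×(255-65)/255 = 255 - 22420/255 ≈ 255 - 87.922 = 167.078 → 167
= RGB(178, 235, 167)


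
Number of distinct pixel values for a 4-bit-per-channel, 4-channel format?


Total bits = 4 bits/channel × 4 channels = 16 bits
Distinct pixel values = 2^16
= 65,536 pixel values


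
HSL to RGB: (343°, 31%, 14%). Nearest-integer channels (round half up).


H=343°, S=0.31, L=0.14
C = (1-|2L-1|)×S = (1-|-0.72|)×0.31 = 0.0868
H' = H/60 = 343/60 ≈ 5.7167; X = C×(1-|H' mod 2 - 1|) ≈ 0.0246
m = L - C/2 = 0.14 - 0.0434 = 0.0966
Sector ⌊H'⌋ = 5 → (R',G',B') = (0.0868, 0.0, ≈0.0246)
RGB = ((R'+m)×255, (G'+m)×255, (B'+m)×255) = (46.767, 24.633, 30.9043)
Round half up → RGB(47, 25, 31)


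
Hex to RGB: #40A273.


40 → 64 (R)
A2 → 162 (G)
73 → 115 (B)
= RGB(64, 162, 115)


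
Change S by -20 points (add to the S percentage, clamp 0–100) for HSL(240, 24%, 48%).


Original S = 24%
Adjustment = -20 percentage points
New S = 24 + (-20) = 4
Clamp to [0, 100] → 4
= HSL(240°, 4%, 48%)


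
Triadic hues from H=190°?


Triadic: equally spaced at 120° intervals
H1 = 190°
H2 = (190 + 120) mod 360 = 310°
H3 = (190 + 240) mod 360 = 70°
Triadic = 190°, 310°, 70°


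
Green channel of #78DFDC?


Color: #78DFDC
R = 78 = 120
G = DF = 223
B = DC = 220
Green = 223


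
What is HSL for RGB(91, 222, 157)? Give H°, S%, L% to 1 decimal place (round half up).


Normalize: R'=91/255≈0.3569, G'=222/255≈0.8706, B'=157/255≈0.6157
Max=222/255, Min=91/255, Δ=Max-Min=131/255
L = (Max+Min)/2 = (222+91)/510 = 313/510 = 0.61372… → L = 61.4%
L > 0.5 → S = Δ/(2-Max-Min) = 131/(510-222-91) = 131/197 = 0.66497… → S = 66.5%
(the 1/255 factors cancel in S and H, so raw channel differences can be used)
Max is G' → H = 60 × ((B-R)/Δ + 2) = 60 × ((157-91)/131 + 2)
  66/131 + 2 = 0.5038… + 2 = 2.5038…
  H = 60 × 2.5038… = 150.229…° → H = 150.2°
= HSL(150.2°, 66.5%, 61.4%)


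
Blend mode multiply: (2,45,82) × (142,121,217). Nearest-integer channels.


Multiply: C = A×B/255, rounded to nearest integer
R: 2×142/255 = 284/255 ≈ 1.114 → 1
G: 45×121/255 = 5445/255 ≈ 21.353 → 21
B: 82×217/255 = 17794/255 ≈ 69.780 → 70
= RGB(1, 21, 70)


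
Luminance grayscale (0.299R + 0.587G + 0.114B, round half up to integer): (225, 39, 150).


Gray = 0.299×R + 0.587×G + 0.114×B
Gray = 0.299×225 + 0.587×39 + 0.114×150
Gray = 67.275 + 22.893 + 17.100
Gray = 107.268 → round half up → 107
Gray = 107


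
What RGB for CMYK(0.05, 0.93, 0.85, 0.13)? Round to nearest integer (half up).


R = 255 × (1-C) × (1-K) = 255 × 0.95 × 0.87 = 210.7575 → 211
G = 255 × (1-M) × (1-K) = 255 × 0.07 × 0.87 = 15.5295 → 16
B = 255 × (1-Y) × (1-K) = 255 × 0.15 × 0.87 = 33.2775 → 33
= RGB(211, 16, 33)


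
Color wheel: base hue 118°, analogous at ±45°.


Base hue: 118°
Left analog: (118 - 45) mod 360 = 73°
Right analog: (118 + 45) mod 360 = 163°
Analogous hues = 73° and 163°


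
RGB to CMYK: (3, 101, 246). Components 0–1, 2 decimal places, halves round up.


R'=3/255≈0.0118, G'=101/255≈0.3961, B'=246/255≈0.9647
K = 1 - max(R',G',B') = 1 - 246/255 = 9/255 = 0.03529… → 0.04
(1-R'-K)/(1-K) simplifies to (max-R)/max with max = 246:
C = (246-3)/246 = 243/246 = 0.98780… → 0.99
M = (246-101)/246 = 145/246 = 0.58943… → 0.59
Y = (246-246)/246 = 0/246 = 0 → 0.00
= CMYK(0.99, 0.59, 0.00, 0.04)


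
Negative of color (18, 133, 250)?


Invert: (255-R, 255-G, 255-B)
R: 255-18 = 237
G: 255-133 = 122
B: 255-250 = 5
= RGB(237, 122, 5)


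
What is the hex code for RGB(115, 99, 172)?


R = 115 → 73 (hex)
G = 99 → 63 (hex)
B = 172 → AC (hex)
Hex = #7363AC


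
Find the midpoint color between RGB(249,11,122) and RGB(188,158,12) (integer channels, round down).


Midpoint: each channel = ⌊(C₁+C₂)/2⌋
R: ⌊(249+188)/2⌋ = 218
G: ⌊(11+158)/2⌋ = 84
B: ⌊(122+12)/2⌋ = 67
= RGB(218, 84, 67)


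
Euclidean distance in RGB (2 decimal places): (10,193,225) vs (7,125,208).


d = √[(R₁-R₂)² + (G₁-G₂)² + (B₁-B₂)²]
d = √[(10-7)² + (193-125)² + (225-208)²]
d = √[9 + 4624 + 289]
d = √4922
d ≈ 70.16


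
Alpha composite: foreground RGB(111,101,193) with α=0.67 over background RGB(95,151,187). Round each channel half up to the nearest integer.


C = α×F + (1-α)×B, with 1-α = 0.33
R: 0.67×111 + 0.33×95 = 74.37 + 31.35 = 105.72 → 106
G: 0.67×101 + 0.33×151 = 67.67 + 49.83 = 117.50 → 118
B: 0.67×193 + 0.33×187 = 129.31 + 61.71 = 191.02 → 191
= RGB(106, 118, 191)


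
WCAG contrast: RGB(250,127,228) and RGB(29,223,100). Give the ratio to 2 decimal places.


Linearize each sRGB channel c=v/255: c/12.92 if c ≤ 0.04045 else ((c+0.055)/1.055)^2.4
L = 0.2126×R_lin + 0.7152×G_lin + 0.0722×B_lin
Color 1 (250,127,228):
  R=250: 250/255≈0.9804 > 0.04045 → ((0.9804+0.055)/1.055)^2.4 ≈ 0.95597
  G=127: 127/255≈0.4980 > 0.04045 → ((0.4980+0.055)/1.055)^2.4 ≈ 0.21223
  B=228: 228/255≈0.8941 > 0.04045 → ((0.8941+0.055)/1.055)^2.4 ≈ 0.77582
  L1 = 0.2126×0.95597 + 0.7152×0.21223 + 0.0722×0.77582 ≈ 0.41104
Color 2 (29,223,100):
  R=29: 29/255≈0.1137 > 0.04045 → ((0.1137+0.055)/1.055)^2.4 ≈ 0.01229
  G=223: 223/255≈0.8745 > 0.04045 → ((0.8745+0.055)/1.055)^2.4 ≈ 0.73791
  B=100: 100/255≈0.3922 > 0.04045 → ((0.3922+0.055)/1.055)^2.4 ≈ 0.12744
  L2 = 0.2126×0.01229 + 0.7152×0.73791 + 0.0722×0.12744 ≈ 0.53957
Lighter = 0.53957, Darker = 0.41104
Ratio = (L_lighter + 0.05) / (L_darker + 0.05)
Ratio = (0.53957 + 0.05) / (0.41104 + 0.05) = 0.58957 / 0.46104 ≈ 1.2788
Ratio ≈ 1.28:1


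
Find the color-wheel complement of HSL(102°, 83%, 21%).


Complement = opposite side of color wheel = hue + 180°
H' = (102 + 180) mod 360 = 282°
S and L unchanged.
= HSL(282°, 83%, 21%)


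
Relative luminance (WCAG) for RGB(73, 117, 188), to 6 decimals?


Linearize each channel (sRGB transfer function): c = v/255; c_lin = c/12.92 if c ≤ 0.04045, else ((c+0.055)/1.055)^2.4
  R: 73/255 ≈ 0.286275 > 0.04045 → ((0.286275+0.055)/1.055)^2.4 ≈ 0.066626
  G: 117/255 ≈ 0.458824 > 0.04045 → ((0.458824+0.055)/1.055)^2.4 ≈ 0.177888
  B: 188/255 ≈ 0.737255 > 0.04045 → ((0.737255+0.055)/1.055)^2.4 ≈ 0.502886
R_lin = 0.066626, G_lin = 0.177888, B_lin = 0.502886
L = 0.2126×R + 0.7152×G + 0.0722×B
L = 0.2126×0.066626 + 0.7152×0.177888 + 0.0722×0.502886
L ≈ 0.177699


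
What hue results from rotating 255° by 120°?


New hue = (H + rotation) mod 360
New hue = (255 + 120) mod 360
= 375 mod 360
= 15°


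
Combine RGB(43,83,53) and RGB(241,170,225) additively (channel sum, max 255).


Additive: each channel = min(255, C₁+C₂)
R: 43+241 = 284 → 255
G: 83+170 = 253 → 253
B: 53+225 = 278 → 255
= RGB(255, 253, 255)


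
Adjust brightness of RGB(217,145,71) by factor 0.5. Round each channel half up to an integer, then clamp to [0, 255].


Multiply each channel by 0.5, round half up, clamp to [0, 255]
R: 217×0.5 = 108.5 → round → 109
G: 145×0.5 = 72.5 → round → 73
B: 71×0.5 = 35.5 → round → 36
= RGB(109, 73, 36)


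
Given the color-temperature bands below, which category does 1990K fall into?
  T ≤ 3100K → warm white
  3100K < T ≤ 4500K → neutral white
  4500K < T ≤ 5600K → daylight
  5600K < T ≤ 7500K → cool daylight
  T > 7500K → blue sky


Temperature: 1990K
1990K ≤ 3100K → warm white
Classification: warm white


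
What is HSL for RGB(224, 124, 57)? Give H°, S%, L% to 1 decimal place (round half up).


Normalize: R'=224/255≈0.8784, G'=124/255≈0.4863, B'=57/255≈0.2235
Max=224/255, Min=57/255, Δ=Max-Min=167/255
L = (Max+Min)/2 = (224+57)/510 = 281/510 = 0.55098… → L = 55.1%
L > 0.5 → S = Δ/(2-Max-Min) = 167/(510-224-57) = 167/229 = 0.72925… → S = 72.9%
(the 1/255 factors cancel in S and H, so raw channel differences can be used)
Max is R' → H = 60 × (((G-B)/Δ) mod 6) = 60 × (((124-57)/167) mod 6)
  67/167 = 0.4011…
  H = 60 × 0.4011… = 24.071…° → H = 24.1°
= HSL(24.1°, 72.9%, 55.1%)


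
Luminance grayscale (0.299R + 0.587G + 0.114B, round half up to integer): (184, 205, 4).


Gray = 0.299×R + 0.587×G + 0.114×B
Gray = 0.299×184 + 0.587×205 + 0.114×4
Gray = 55.016 + 120.335 + 0.456
Gray = 175.807 → round half up → 176
Gray = 176


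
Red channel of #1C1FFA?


Color: #1C1FFA
R = 1C = 28
G = 1F = 31
B = FA = 250
Red = 28


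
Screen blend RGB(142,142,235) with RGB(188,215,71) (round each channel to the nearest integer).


Screen: C = 255 - (255-A)×(255-B)/255, rounded to nearest integer
R: 255 - (255-142)×(255-188)/255 = 255 - 7571/255 ≈ 255 - 29.690 = 225.310 → 225
G: 255 - (255-142)×(255-215)/255 = 255 - 4520/255 ≈ 255 - 17.725 = 237.275 → 237
B: 255 - (255-235)×(255-71)/255 = 255 - 3680/255 ≈ 255 - 14.431 = 240.569 → 241
= RGB(225, 237, 241)


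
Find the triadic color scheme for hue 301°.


Triadic: equally spaced at 120° intervals
H1 = 301°
H2 = (301 + 120) mod 360 = 61°
H3 = (301 + 240) mod 360 = 181°
Triadic = 301°, 61°, 181°


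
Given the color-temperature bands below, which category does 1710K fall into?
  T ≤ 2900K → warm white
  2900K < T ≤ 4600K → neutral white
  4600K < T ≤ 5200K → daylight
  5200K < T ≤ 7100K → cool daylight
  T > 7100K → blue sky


Temperature: 1710K
1710K ≤ 2900K → warm white
Classification: warm white


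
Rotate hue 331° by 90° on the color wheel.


New hue = (H + rotation) mod 360
New hue = (331 + 90) mod 360
= 421 mod 360
= 61°


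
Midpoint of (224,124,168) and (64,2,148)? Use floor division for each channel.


Midpoint: each channel = ⌊(C₁+C₂)/2⌋
R: ⌊(224+64)/2⌋ = 144
G: ⌊(124+2)/2⌋ = 63
B: ⌊(168+148)/2⌋ = 158
= RGB(144, 63, 158)


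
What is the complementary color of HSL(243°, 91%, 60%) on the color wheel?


Complement = opposite side of color wheel = hue + 180°
H' = (243 + 180) mod 360 = 63°
S and L unchanged.
= HSL(63°, 91%, 60%)


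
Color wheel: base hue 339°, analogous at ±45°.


Base hue: 339°
Left analog: (339 - 45) mod 360 = 294°
Right analog: (339 + 45) mod 360 = 24°
Analogous hues = 294° and 24°


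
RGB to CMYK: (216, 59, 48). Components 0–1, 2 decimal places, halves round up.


R'=216/255≈0.8471, G'=59/255≈0.2314, B'=48/255≈0.1882
K = 1 - max(R',G',B') = 1 - 216/255 = 39/255 = 0.15294… → 0.15
(1-R'-K)/(1-K) simplifies to (max-R)/max with max = 216:
C = (216-216)/216 = 0/216 = 0 → 0.00
M = (216-59)/216 = 157/216 = 0.72685… → 0.73
Y = (216-48)/216 = 168/216 = 0.77777… → 0.78
= CMYK(0.00, 0.73, 0.78, 0.15)


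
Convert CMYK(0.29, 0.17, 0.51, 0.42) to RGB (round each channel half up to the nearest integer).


R = 255 × (1-C) × (1-K) = 255 × 0.71 × 0.58 = 105.009 → 105
G = 255 × (1-M) × (1-K) = 255 × 0.83 × 0.58 = 122.757 → 123
B = 255 × (1-Y) × (1-K) = 255 × 0.49 × 0.58 = 72.471 → 72
= RGB(105, 123, 72)


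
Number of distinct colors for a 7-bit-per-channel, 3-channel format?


Total bits = 7 bits/channel × 3 channels = 21 bits
Distinct colors = 2^21
= 2,097,152 colors


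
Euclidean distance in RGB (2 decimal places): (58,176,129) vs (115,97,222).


d = √[(R₁-R₂)² + (G₁-G₂)² + (B₁-B₂)²]
d = √[(58-115)² + (176-97)² + (129-222)²]
d = √[3249 + 6241 + 8649]
d = √18139
d ≈ 134.68


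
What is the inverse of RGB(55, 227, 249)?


Invert: (255-R, 255-G, 255-B)
R: 255-55 = 200
G: 255-227 = 28
B: 255-249 = 6
= RGB(200, 28, 6)


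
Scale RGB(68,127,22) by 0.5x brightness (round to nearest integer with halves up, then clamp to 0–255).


Multiply each channel by 0.5, round half up, clamp to [0, 255]
R: 68×0.5 = 34
G: 127×0.5 = 63.5 → round → 64
B: 22×0.5 = 11
= RGB(34, 64, 11)


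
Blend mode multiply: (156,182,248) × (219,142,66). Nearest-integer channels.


Multiply: C = A×B/255, rounded to nearest integer
R: 156×219/255 = 34164/255 ≈ 133.976 → 134
G: 182×142/255 = 25844/255 ≈ 101.349 → 101
B: 248×66/255 = 16368/255 ≈ 64.188 → 64
= RGB(134, 101, 64)


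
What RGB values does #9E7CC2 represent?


9E → 158 (R)
7C → 124 (G)
C2 → 194 (B)
= RGB(158, 124, 194)


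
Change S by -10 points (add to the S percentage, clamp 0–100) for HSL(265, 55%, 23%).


Original S = 55%
Adjustment = -10 percentage points
New S = 55 + (-10) = 45
Clamp to [0, 100] → 45
= HSL(265°, 45%, 23%)


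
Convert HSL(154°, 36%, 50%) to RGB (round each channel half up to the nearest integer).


H=154°, S=0.36, L=0.50
C = (1-|2L-1|)×S = (1-|0.00|)×0.36 = 0.36
H' = H/60 = 154/60 ≈ 2.5667; X = C×(1-|H' mod 2 - 1|) = 0.204
m = L - C/2 = 0.50 - 0.18 = 0.32
Sector ⌊H'⌋ = 2 → (R',G',B') = (0.0, 0.36, 0.204)
RGB = ((R'+m)×255, (G'+m)×255, (B'+m)×255) = (81.6, 173.4, 133.62)
Round half up → RGB(82, 173, 134)


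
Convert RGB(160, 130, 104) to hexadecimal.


R = 160 → A0 (hex)
G = 130 → 82 (hex)
B = 104 → 68 (hex)
Hex = #A08268


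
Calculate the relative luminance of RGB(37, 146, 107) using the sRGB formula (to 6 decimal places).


Linearize each channel (sRGB transfer function): c = v/255; c_lin = c/12.92 if c ≤ 0.04045, else ((c+0.055)/1.055)^2.4
  R: 37/255 ≈ 0.145098 > 0.04045 → ((0.145098+0.055)/1.055)^2.4 ≈ 0.018500
  G: 146/255 ≈ 0.572549 > 0.04045 → ((0.572549+0.055)/1.055)^2.4 ≈ 0.287441
  B: 107/255 ≈ 0.419608 > 0.04045 → ((0.419608+0.055)/1.055)^2.4 ≈ 0.147027
R_lin = 0.018500, G_lin = 0.287441, B_lin = 0.147027
L = 0.2126×R + 0.7152×G + 0.0722×B
L = 0.2126×0.018500 + 0.7152×0.287441 + 0.0722×0.147027
L ≈ 0.220126


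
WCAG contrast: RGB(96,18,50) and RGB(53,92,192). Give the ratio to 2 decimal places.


Linearize each sRGB channel c=v/255: c/12.92 if c ≤ 0.04045 else ((c+0.055)/1.055)^2.4
L = 0.2126×R_lin + 0.7152×G_lin + 0.0722×B_lin
Color 1 (96,18,50):
  R=96: 96/255≈0.3765 > 0.04045 → ((0.3765+0.055)/1.055)^2.4 ≈ 0.11697
  G=18: 18/255≈0.0706 > 0.04045 → ((0.0706+0.055)/1.055)^2.4 ≈ 0.00605
  B=50: 50/255≈0.1961 > 0.04045 → ((0.1961+0.055)/1.055)^2.4 ≈ 0.03190
  L1 = 0.2126×0.11697 + 0.7152×0.00605 + 0.0722×0.03190 ≈ 0.03150
Color 2 (53,92,192):
  R=53: 53/255≈0.2078 > 0.04045 → ((0.2078+0.055)/1.055)^2.4 ≈ 0.03560
  G=92: 92/255≈0.3608 > 0.04045 → ((0.3608+0.055)/1.055)^2.4 ≈ 0.10702
  B=192: 192/255≈0.7529 > 0.04045 → ((0.7529+0.055)/1.055)^2.4 ≈ 0.52712
  L2 = 0.2126×0.03560 + 0.7152×0.10702 + 0.0722×0.52712 ≈ 0.12217
Lighter = 0.12217, Darker = 0.03150
Ratio = (L_lighter + 0.05) / (L_darker + 0.05)
Ratio = (0.12217 + 0.05) / (0.03150 + 0.05) = 0.17217 / 0.08150 ≈ 2.1126
Ratio ≈ 2.11:1


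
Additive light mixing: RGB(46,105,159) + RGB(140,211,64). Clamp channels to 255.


Additive: each channel = min(255, C₁+C₂)
R: 46+140 = 186 → 186
G: 105+211 = 316 → 255
B: 159+64 = 223 → 223
= RGB(186, 255, 223)


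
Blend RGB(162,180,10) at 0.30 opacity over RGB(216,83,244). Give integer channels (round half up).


C = α×F + (1-α)×B, with 1-α = 0.70
R: 0.30×162 + 0.70×216 = 48.60 + 151.20 = 199.80 → 200
G: 0.30×180 + 0.70×83 = 54.00 + 58.10 = 112.10 → 112
B: 0.30×10 + 0.70×244 = 3.00 + 170.80 = 173.80 → 174
= RGB(200, 112, 174)


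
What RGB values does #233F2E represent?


23 → 35 (R)
3F → 63 (G)
2E → 46 (B)
= RGB(35, 63, 46)


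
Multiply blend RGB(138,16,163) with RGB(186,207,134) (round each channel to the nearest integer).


Multiply: C = A×B/255, rounded to nearest integer
R: 138×186/255 = 25668/255 ≈ 100.659 → 101
G: 16×207/255 = 3312/255 ≈ 12.988 → 13
B: 163×134/255 = 21842/255 ≈ 85.655 → 86
= RGB(101, 13, 86)


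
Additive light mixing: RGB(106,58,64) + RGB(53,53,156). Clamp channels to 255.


Additive: each channel = min(255, C₁+C₂)
R: 106+53 = 159 → 159
G: 58+53 = 111 → 111
B: 64+156 = 220 → 220
= RGB(159, 111, 220)


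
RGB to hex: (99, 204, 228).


R = 99 → 63 (hex)
G = 204 → CC (hex)
B = 228 → E4 (hex)
Hex = #63CCE4


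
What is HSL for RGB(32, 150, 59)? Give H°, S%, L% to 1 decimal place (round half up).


Normalize: R'=32/255≈0.1255, G'=150/255≈0.5882, B'=59/255≈0.2314
Max=150/255, Min=32/255, Δ=Max-Min=118/255
L = (Max+Min)/2 = (150+32)/510 = 182/510 = 0.35686… → L = 35.7%
L ≤ 0.5 → S = Δ/(Max+Min) = 118/(150+32) = 118/182 = 0.64835… → S = 64.8%
(the 1/255 factors cancel in S and H, so raw channel differences can be used)
Max is G' → H = 60 × ((B-R)/Δ + 2) = 60 × ((59-32)/118 + 2)
  27/118 + 2 = 0.2288… + 2 = 2.2288…
  H = 60 × 2.2288… = 133.728…° → H = 133.7°
= HSL(133.7°, 64.8%, 35.7%)


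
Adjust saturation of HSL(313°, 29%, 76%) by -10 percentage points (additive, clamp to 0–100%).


Original S = 29%
Adjustment = -10 percentage points
New S = 29 + (-10) = 19
Clamp to [0, 100] → 19
= HSL(313°, 19%, 76%)


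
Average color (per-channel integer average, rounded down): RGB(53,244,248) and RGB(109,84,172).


Midpoint: each channel = ⌊(C₁+C₂)/2⌋
R: ⌊(53+109)/2⌋ = 81
G: ⌊(244+84)/2⌋ = 164
B: ⌊(248+172)/2⌋ = 210
= RGB(81, 164, 210)


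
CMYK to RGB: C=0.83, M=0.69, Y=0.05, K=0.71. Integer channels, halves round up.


R = 255 × (1-C) × (1-K) = 255 × 0.17 × 0.29 = 12.5715 → 13
G = 255 × (1-M) × (1-K) = 255 × 0.31 × 0.29 = 22.9245 → 23
B = 255 × (1-Y) × (1-K) = 255 × 0.95 × 0.29 = 70.2525 → 70
= RGB(13, 23, 70)


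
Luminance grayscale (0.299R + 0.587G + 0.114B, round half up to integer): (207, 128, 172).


Gray = 0.299×R + 0.587×G + 0.114×B
Gray = 0.299×207 + 0.587×128 + 0.114×172
Gray = 61.893 + 75.136 + 19.608
Gray = 156.637 → round half up → 157
Gray = 157


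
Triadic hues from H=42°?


Triadic: equally spaced at 120° intervals
H1 = 42°
H2 = (42 + 120) mod 360 = 162°
H3 = (42 + 240) mod 360 = 282°
Triadic = 42°, 162°, 282°


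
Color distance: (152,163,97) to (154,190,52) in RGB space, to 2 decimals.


d = √[(R₁-R₂)² + (G₁-G₂)² + (B₁-B₂)²]
d = √[(152-154)² + (163-190)² + (97-52)²]
d = √[4 + 729 + 2025]
d = √2758
d ≈ 52.52


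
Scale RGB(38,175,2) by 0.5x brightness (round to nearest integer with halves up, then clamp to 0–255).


Multiply each channel by 0.5, round half up, clamp to [0, 255]
R: 38×0.5 = 19
G: 175×0.5 = 87.5 → round → 88
B: 2×0.5 = 1
= RGB(19, 88, 1)


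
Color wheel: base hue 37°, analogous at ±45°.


Base hue: 37°
Left analog: (37 - 45) mod 360 = 352°
Right analog: (37 + 45) mod 360 = 82°
Analogous hues = 352° and 82°


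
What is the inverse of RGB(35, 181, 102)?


Invert: (255-R, 255-G, 255-B)
R: 255-35 = 220
G: 255-181 = 74
B: 255-102 = 153
= RGB(220, 74, 153)


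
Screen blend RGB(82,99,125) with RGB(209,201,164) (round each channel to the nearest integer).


Screen: C = 255 - (255-A)×(255-B)/255, rounded to nearest integer
R: 255 - (255-82)×(255-209)/255 = 255 - 7958/255 ≈ 255 - 31.208 = 223.792 → 224
G: 255 - (255-99)×(255-201)/255 = 255 - 8424/255 ≈ 255 - 33.035 = 221.965 → 222
B: 255 - (255-125)×(255-164)/255 = 255 - 11830/255 ≈ 255 - 46.392 = 208.608 → 209
= RGB(224, 222, 209)


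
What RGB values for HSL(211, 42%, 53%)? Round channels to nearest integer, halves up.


H=211°, S=0.42, L=0.53
C = (1-|2L-1|)×S = (1-|0.06|)×0.42 = 0.3948
H' = H/60 = 211/60 ≈ 3.5167; X = C×(1-|H' mod 2 - 1|) = 0.19082
m = L - C/2 = 0.53 - 0.1974 = 0.3326
Sector ⌊H'⌋ = 3 → (R',G',B') = (0.0, 0.19082, 0.3948)
RGB = ((R'+m)×255, (G'+m)×255, (B'+m)×255) = (84.813, 133.4721, 185.487)
Round half up → RGB(85, 133, 185)


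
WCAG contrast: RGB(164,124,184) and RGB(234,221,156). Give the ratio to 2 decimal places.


Linearize each sRGB channel c=v/255: c/12.92 if c ≤ 0.04045 else ((c+0.055)/1.055)^2.4
L = 0.2126×R_lin + 0.7152×G_lin + 0.0722×B_lin
Color 1 (164,124,184):
  R=164: 164/255≈0.6431 > 0.04045 → ((0.6431+0.055)/1.055)^2.4 ≈ 0.37124
  G=124: 124/255≈0.4863 > 0.04045 → ((0.4863+0.055)/1.055)^2.4 ≈ 0.20156
  B=184: 184/255≈0.7216 > 0.04045 → ((0.7216+0.055)/1.055)^2.4 ≈ 0.47932
  L1 = 0.2126×0.37124 + 0.7152×0.20156 + 0.0722×0.47932 ≈ 0.25769
Color 2 (234,221,156):
  R=234: 234/255≈0.9176 > 0.04045 → ((0.9176+0.055)/1.055)^2.4 ≈ 0.82279
  G=221: 221/255≈0.8667 > 0.04045 → ((0.8667+0.055)/1.055)^2.4 ≈ 0.72306
  B=156: 156/255≈0.6118 > 0.04045 → ((0.6118+0.055)/1.055)^2.4 ≈ 0.33245
  L2 = 0.2126×0.82279 + 0.7152×0.72306 + 0.0722×0.33245 ≈ 0.71606
Lighter = 0.71606, Darker = 0.25769
Ratio = (L_lighter + 0.05) / (L_darker + 0.05)
Ratio = (0.71606 + 0.05) / (0.25769 + 0.05) = 0.76606 / 0.30769 ≈ 2.4897
Ratio ≈ 2.49:1


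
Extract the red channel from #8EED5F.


Color: #8EED5F
R = 8E = 142
G = ED = 237
B = 5F = 95
Red = 142


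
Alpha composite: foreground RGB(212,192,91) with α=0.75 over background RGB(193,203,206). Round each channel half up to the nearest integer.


C = α×F + (1-α)×B, with 1-α = 0.25
R: 0.75×212 + 0.25×193 = 159.00 + 48.25 = 207.25 → 207
G: 0.75×192 + 0.25×203 = 144.00 + 50.75 = 194.75 → 195
B: 0.75×91 + 0.25×206 = 68.25 + 51.50 = 119.75 → 120
= RGB(207, 195, 120)


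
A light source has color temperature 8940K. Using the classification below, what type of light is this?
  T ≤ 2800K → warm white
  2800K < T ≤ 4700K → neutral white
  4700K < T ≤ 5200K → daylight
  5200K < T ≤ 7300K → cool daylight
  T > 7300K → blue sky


Temperature: 8940K
8940K > 7300K → blue sky
Classification: blue sky


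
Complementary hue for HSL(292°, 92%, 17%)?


Complement = opposite side of color wheel = hue + 180°
H' = (292 + 180) mod 360 = 112°
S and L unchanged.
= HSL(112°, 92%, 17%)


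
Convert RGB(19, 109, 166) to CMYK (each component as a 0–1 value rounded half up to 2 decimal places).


R'=19/255≈0.0745, G'=109/255≈0.4275, B'=166/255≈0.6510
K = 1 - max(R',G',B') = 1 - 166/255 = 89/255 = 0.34901… → 0.35
(1-R'-K)/(1-K) simplifies to (max-R)/max with max = 166:
C = (166-19)/166 = 147/166 = 0.88554… → 0.89
M = (166-109)/166 = 57/166 = 0.34337… → 0.34
Y = (166-166)/166 = 0/166 = 0 → 0.00
= CMYK(0.89, 0.34, 0.00, 0.35)


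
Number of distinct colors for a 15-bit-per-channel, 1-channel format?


Total bits = 15 bits/channel × 1 channels = 15 bits
Distinct colors = 2^15
= 32,768 colors


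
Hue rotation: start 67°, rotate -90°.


New hue = (H + rotation) mod 360
New hue = (67 -90) mod 360
= -23 mod 360
= 337°


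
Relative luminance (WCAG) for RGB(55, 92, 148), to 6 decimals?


Linearize each channel (sRGB transfer function): c = v/255; c_lin = c/12.92 if c ≤ 0.04045, else ((c+0.055)/1.055)^2.4
  R: 55/255 ≈ 0.215686 > 0.04045 → ((0.215686+0.055)/1.055)^2.4 ≈ 0.038204
  G: 92/255 ≈ 0.360784 > 0.04045 → ((0.360784+0.055)/1.055)^2.4 ≈ 0.107023
  B: 148/255 ≈ 0.580392 > 0.04045 → ((0.580392+0.055)/1.055)^2.4 ≈ 0.296138
R_lin = 0.038204, G_lin = 0.107023, B_lin = 0.296138
L = 0.2126×R + 0.7152×G + 0.0722×B
L = 0.2126×0.038204 + 0.7152×0.107023 + 0.0722×0.296138
L ≈ 0.106046


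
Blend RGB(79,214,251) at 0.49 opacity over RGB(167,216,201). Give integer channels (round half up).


C = α×F + (1-α)×B, with 1-α = 0.51
R: 0.49×79 + 0.51×167 = 38.71 + 85.17 = 123.88 → 124
G: 0.49×214 + 0.51×216 = 104.86 + 110.16 = 215.02 → 215
B: 0.49×251 + 0.51×201 = 122.99 + 102.51 = 225.50 → 226
= RGB(124, 215, 226)


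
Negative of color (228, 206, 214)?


Invert: (255-R, 255-G, 255-B)
R: 255-228 = 27
G: 255-206 = 49
B: 255-214 = 41
= RGB(27, 49, 41)


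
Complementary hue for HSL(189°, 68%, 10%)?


Complement = opposite side of color wheel = hue + 180°
H' = (189 + 180) mod 360 = 9°
S and L unchanged.
= HSL(9°, 68%, 10%)


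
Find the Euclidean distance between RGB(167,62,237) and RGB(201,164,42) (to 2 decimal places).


d = √[(R₁-R₂)² + (G₁-G₂)² + (B₁-B₂)²]
d = √[(167-201)² + (62-164)² + (237-42)²]
d = √[1156 + 10404 + 38025]
d = √49585
d ≈ 222.68


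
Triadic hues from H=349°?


Triadic: equally spaced at 120° intervals
H1 = 349°
H2 = (349 + 120) mod 360 = 109°
H3 = (349 + 240) mod 360 = 229°
Triadic = 349°, 109°, 229°


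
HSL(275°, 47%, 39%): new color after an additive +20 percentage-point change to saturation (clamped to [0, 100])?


Original S = 47%
Adjustment = +20 percentage points
New S = 47 + (20) = 67
Clamp to [0, 100] → 67
= HSL(275°, 67%, 39%)


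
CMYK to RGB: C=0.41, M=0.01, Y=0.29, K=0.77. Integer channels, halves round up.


R = 255 × (1-C) × (1-K) = 255 × 0.59 × 0.23 = 34.6035 → 35
G = 255 × (1-M) × (1-K) = 255 × 0.99 × 0.23 = 58.0635 → 58
B = 255 × (1-Y) × (1-K) = 255 × 0.71 × 0.23 = 41.6415 → 42
= RGB(35, 58, 42)


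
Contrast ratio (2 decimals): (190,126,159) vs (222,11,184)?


Linearize each sRGB channel c=v/255: c/12.92 if c ≤ 0.04045 else ((c+0.055)/1.055)^2.4
L = 0.2126×R_lin + 0.7152×G_lin + 0.0722×B_lin
Color 1 (190,126,159):
  R=190: 190/255≈0.7451 > 0.04045 → ((0.7451+0.055)/1.055)^2.4 ≈ 0.51492
  G=126: 126/255≈0.4941 > 0.04045 → ((0.4941+0.055)/1.055)^2.4 ≈ 0.20864
  B=159: 159/255≈0.6235 > 0.04045 → ((0.6235+0.055)/1.055)^2.4 ≈ 0.34670
  L1 = 0.2126×0.51492 + 0.7152×0.20864 + 0.0722×0.34670 ≈ 0.28372
Color 2 (222,11,184):
  R=222: 222/255≈0.8706 > 0.04045 → ((0.8706+0.055)/1.055)^2.4 ≈ 0.73046
  G=11: 11/255≈0.0431 > 0.04045 → ((0.0431+0.055)/1.055)^2.4 ≈ 0.00335
  B=184: 184/255≈0.7216 > 0.04045 → ((0.7216+0.055)/1.055)^2.4 ≈ 0.47932
  L2 = 0.2126×0.73046 + 0.7152×0.00335 + 0.0722×0.47932 ≈ 0.19230
Lighter = 0.28372, Darker = 0.19230
Ratio = (L_lighter + 0.05) / (L_darker + 0.05)
Ratio = (0.28372 + 0.05) / (0.19230 + 0.05) = 0.33372 / 0.24230 ≈ 1.3773
Ratio ≈ 1.38:1


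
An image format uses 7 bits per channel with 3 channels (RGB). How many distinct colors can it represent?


Total bits = 7 bits/channel × 3 channels = 21 bits
Distinct colors = 2^21
= 2,097,152 colors


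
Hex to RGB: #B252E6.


B2 → 178 (R)
52 → 82 (G)
E6 → 230 (B)
= RGB(178, 82, 230)


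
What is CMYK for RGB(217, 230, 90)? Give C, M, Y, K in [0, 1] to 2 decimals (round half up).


R'=217/255≈0.8510, G'=230/255≈0.9020, B'=90/255≈0.3529
K = 1 - max(R',G',B') = 1 - 230/255 = 25/255 = 0.09803… → 0.10
(1-R'-K)/(1-K) simplifies to (max-R)/max with max = 230:
C = (230-217)/230 = 13/230 = 0.05652… → 0.06
M = (230-230)/230 = 0/230 = 0 → 0.00
Y = (230-90)/230 = 140/230 = 0.60869… → 0.61
= CMYK(0.06, 0.00, 0.61, 0.10)


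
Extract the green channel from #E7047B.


Color: #E7047B
R = E7 = 231
G = 04 = 4
B = 7B = 123
Green = 4


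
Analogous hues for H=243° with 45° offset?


Base hue: 243°
Left analog: (243 - 45) mod 360 = 198°
Right analog: (243 + 45) mod 360 = 288°
Analogous hues = 198° and 288°


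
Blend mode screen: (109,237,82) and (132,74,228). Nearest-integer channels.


Screen: C = 255 - (255-A)×(255-B)/255, rounded to nearest integer
R: 255 - (255-109)×(255-132)/255 = 255 - 17958/255 ≈ 255 - 70.424 = 184.576 → 185
G: 255 - (255-237)×(255-74)/255 = 255 - 3258/255 ≈ 255 - 12.776 = 242.224 → 242
B: 255 - (255-82)×(255-228)/255 = 255 - 4671/255 ≈ 255 - 18.318 = 236.682 → 237
= RGB(185, 242, 237)


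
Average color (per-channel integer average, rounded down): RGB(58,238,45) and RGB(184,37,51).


Midpoint: each channel = ⌊(C₁+C₂)/2⌋
R: ⌊(58+184)/2⌋ = 121
G: ⌊(238+37)/2⌋ = 137
B: ⌊(45+51)/2⌋ = 48
= RGB(121, 137, 48)


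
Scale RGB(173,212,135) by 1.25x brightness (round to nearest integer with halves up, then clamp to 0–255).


Multiply each channel by 1.25, round half up, clamp to [0, 255]
R: 173×1.25 = 216.25 → round → 216
G: 212×1.25 = 265 → clamp → 255
B: 135×1.25 = 168.75 → round → 169
= RGB(216, 255, 169)


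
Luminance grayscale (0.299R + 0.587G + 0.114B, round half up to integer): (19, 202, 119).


Gray = 0.299×R + 0.587×G + 0.114×B
Gray = 0.299×19 + 0.587×202 + 0.114×119
Gray = 5.681 + 118.574 + 13.566
Gray = 137.821 → round half up → 138
Gray = 138


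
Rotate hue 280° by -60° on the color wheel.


New hue = (H + rotation) mod 360
New hue = (280 -60) mod 360
= 220 mod 360
= 220°


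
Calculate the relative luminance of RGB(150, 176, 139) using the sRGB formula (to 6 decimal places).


Linearize each channel (sRGB transfer function): c = v/255; c_lin = c/12.92 if c ≤ 0.04045, else ((c+0.055)/1.055)^2.4
  R: 150/255 ≈ 0.588235 > 0.04045 → ((0.588235+0.055)/1.055)^2.4 ≈ 0.304987
  G: 176/255 ≈ 0.690196 > 0.04045 → ((0.690196+0.055)/1.055)^2.4 ≈ 0.434154
  B: 139/255 ≈ 0.545098 > 0.04045 → ((0.545098+0.055)/1.055)^2.4 ≈ 0.258183
R_lin = 0.304987, G_lin = 0.434154, B_lin = 0.258183
L = 0.2126×R + 0.7152×G + 0.0722×B
L = 0.2126×0.304987 + 0.7152×0.434154 + 0.0722×0.258183
L ≈ 0.393988


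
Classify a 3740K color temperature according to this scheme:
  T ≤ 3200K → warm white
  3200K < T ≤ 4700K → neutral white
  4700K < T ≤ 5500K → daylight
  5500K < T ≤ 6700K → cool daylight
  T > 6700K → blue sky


Temperature: 3740K
3200K < 3740K ≤ 4700K → neutral white
Classification: neutral white


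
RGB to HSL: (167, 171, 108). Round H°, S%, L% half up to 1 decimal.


Normalize: R'=167/255≈0.6549, G'=171/255≈0.6706, B'=108/255≈0.4235
Max=171/255, Min=108/255, Δ=Max-Min=63/255
L = (Max+Min)/2 = (171+108)/510 = 279/510 = 0.54705… → L = 54.7%
L > 0.5 → S = Δ/(2-Max-Min) = 63/(510-171-108) = 63/231 = 0.27272… → S = 27.3%
(the 1/255 factors cancel in S and H, so raw channel differences can be used)
Max is G' → H = 60 × ((B-R)/Δ + 2) = 60 × ((108-167)/63 + 2)
  -59/63 + 2 = -0.9365… + 2 = 1.0634…
  H = 60 × 1.0634… = 63.809…° → H = 63.8°
= HSL(63.8°, 27.3%, 54.7%)


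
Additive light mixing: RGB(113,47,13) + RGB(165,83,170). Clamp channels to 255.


Additive: each channel = min(255, C₁+C₂)
R: 113+165 = 278 → 255
G: 47+83 = 130 → 130
B: 13+170 = 183 → 183
= RGB(255, 130, 183)


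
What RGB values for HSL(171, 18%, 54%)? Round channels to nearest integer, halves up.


H=171°, S=0.18, L=0.54
C = (1-|2L-1|)×S = (1-|0.08|)×0.18 = 0.1656
H' = H/60 = 171/60 ≈ 2.8500; X = C×(1-|H' mod 2 - 1|) = 0.14076
m = L - C/2 = 0.54 - 0.0828 = 0.4572
Sector ⌊H'⌋ = 2 → (R',G',B') = (0.0, 0.1656, 0.14076)
RGB = ((R'+m)×255, (G'+m)×255, (B'+m)×255) = (116.586, 158.814, 152.4798)
Round half up → RGB(117, 159, 152)


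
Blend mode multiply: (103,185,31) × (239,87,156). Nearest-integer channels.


Multiply: C = A×B/255, rounded to nearest integer
R: 103×239/255 = 24617/255 ≈ 96.537 → 97
G: 185×87/255 = 16095/255 ≈ 63.118 → 63
B: 31×156/255 = 4836/255 ≈ 18.965 → 19
= RGB(97, 63, 19)


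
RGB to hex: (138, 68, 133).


R = 138 → 8A (hex)
G = 68 → 44 (hex)
B = 133 → 85 (hex)
Hex = #8A4485


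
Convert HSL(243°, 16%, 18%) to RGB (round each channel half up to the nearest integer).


H=243°, S=0.16, L=0.18
C = (1-|2L-1|)×S = (1-|-0.64|)×0.16 = 0.0576
H' = H/60 = 243/60 ≈ 4.0500; X = C×(1-|H' mod 2 - 1|) = 0.00288
m = L - C/2 = 0.18 - 0.0288 = 0.1512
Sector ⌊H'⌋ = 4 → (R',G',B') = (0.00288, 0.0, 0.0576)
RGB = ((R'+m)×255, (G'+m)×255, (B'+m)×255) = (39.2904, 38.556, 53.244)
Round half up → RGB(39, 39, 53)


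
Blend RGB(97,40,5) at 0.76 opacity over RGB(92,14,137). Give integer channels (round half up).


C = α×F + (1-α)×B, with 1-α = 0.24
R: 0.76×97 + 0.24×92 = 73.72 + 22.08 = 95.80 → 96
G: 0.76×40 + 0.24×14 = 30.40 + 3.36 = 33.76 → 34
B: 0.76×5 + 0.24×137 = 3.80 + 32.88 = 36.68 → 37
= RGB(96, 34, 37)


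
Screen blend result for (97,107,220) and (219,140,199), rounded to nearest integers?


Screen: C = 255 - (255-A)×(255-B)/255, rounded to nearest integer
R: 255 - (255-97)×(255-219)/255 = 255 - 5688/255 ≈ 255 - 22.306 = 232.694 → 233
G: 255 - (255-107)×(255-140)/255 = 255 - 17020/255 ≈ 255 - 66.745 = 188.255 → 188
B: 255 - (255-220)×(255-199)/255 = 255 - 1960/255 ≈ 255 - 7.686 = 247.314 → 247
= RGB(233, 188, 247)


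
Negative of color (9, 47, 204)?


Invert: (255-R, 255-G, 255-B)
R: 255-9 = 246
G: 255-47 = 208
B: 255-204 = 51
= RGB(246, 208, 51)


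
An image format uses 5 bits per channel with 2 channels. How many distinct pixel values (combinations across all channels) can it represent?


Total bits = 5 bits/channel × 2 channels = 10 bits
Distinct pixel values = 2^10
= 1,024 pixel values


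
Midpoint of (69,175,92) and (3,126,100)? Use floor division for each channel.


Midpoint: each channel = ⌊(C₁+C₂)/2⌋
R: ⌊(69+3)/2⌋ = 36
G: ⌊(175+126)/2⌋ = 150
B: ⌊(92+100)/2⌋ = 96
= RGB(36, 150, 96)


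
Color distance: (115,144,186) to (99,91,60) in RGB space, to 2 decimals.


d = √[(R₁-R₂)² + (G₁-G₂)² + (B₁-B₂)²]
d = √[(115-99)² + (144-91)² + (186-60)²]
d = √[256 + 2809 + 15876]
d = √18941
d ≈ 137.63


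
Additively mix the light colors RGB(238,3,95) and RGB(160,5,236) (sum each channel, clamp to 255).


Additive: each channel = min(255, C₁+C₂)
R: 238+160 = 398 → 255
G: 3+5 = 8 → 8
B: 95+236 = 331 → 255
= RGB(255, 8, 255)


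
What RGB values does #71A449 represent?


71 → 113 (R)
A4 → 164 (G)
49 → 73 (B)
= RGB(113, 164, 73)


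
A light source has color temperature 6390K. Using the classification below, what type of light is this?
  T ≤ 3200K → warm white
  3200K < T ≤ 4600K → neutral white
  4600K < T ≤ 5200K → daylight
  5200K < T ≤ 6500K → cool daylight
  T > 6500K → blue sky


Temperature: 6390K
5200K < 6390K ≤ 6500K → cool daylight
Classification: cool daylight


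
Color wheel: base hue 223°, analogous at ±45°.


Base hue: 223°
Left analog: (223 - 45) mod 360 = 178°
Right analog: (223 + 45) mod 360 = 268°
Analogous hues = 178° and 268°


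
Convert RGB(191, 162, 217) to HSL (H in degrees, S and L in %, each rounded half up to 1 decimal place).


Normalize: R'=191/255≈0.7490, G'=162/255≈0.6353, B'=217/255≈0.8510
Max=217/255, Min=162/255, Δ=Max-Min=55/255
L = (Max+Min)/2 = (217+162)/510 = 379/510 = 0.74313… → L = 74.3%
L > 0.5 → S = Δ/(2-Max-Min) = 55/(510-217-162) = 55/131 = 0.41984… → S = 42.0%
(the 1/255 factors cancel in S and H, so raw channel differences can be used)
Max is B' → H = 60 × ((R-G)/Δ + 4) = 60 × ((191-162)/55 + 4)
  29/55 + 4 = 0.5272… + 4 = 4.5272…
  H = 60 × 4.5272… = 271.636…° → H = 271.6°
= HSL(271.6°, 42.0%, 74.3%)


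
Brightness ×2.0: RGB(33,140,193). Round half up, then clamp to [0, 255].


Multiply each channel by 2.0, round half up, clamp to [0, 255]
R: 33×2.0 = 66
G: 140×2.0 = 280 → clamp → 255
B: 193×2.0 = 386 → clamp → 255
= RGB(66, 255, 255)


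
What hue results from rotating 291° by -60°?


New hue = (H + rotation) mod 360
New hue = (291 -60) mod 360
= 231 mod 360
= 231°


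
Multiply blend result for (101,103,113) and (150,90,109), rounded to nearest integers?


Multiply: C = A×B/255, rounded to nearest integer
R: 101×150/255 = 15150/255 ≈ 59.412 → 59
G: 103×90/255 = 9270/255 ≈ 36.353 → 36
B: 113×109/255 = 12317/255 ≈ 48.302 → 48
= RGB(59, 36, 48)


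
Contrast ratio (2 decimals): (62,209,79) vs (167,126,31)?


Linearize each sRGB channel c=v/255: c/12.92 if c ≤ 0.04045 else ((c+0.055)/1.055)^2.4
L = 0.2126×R_lin + 0.7152×G_lin + 0.0722×B_lin
Color 1 (62,209,79):
  R=62: 62/255≈0.2431 > 0.04045 → ((0.2431+0.055)/1.055)^2.4 ≈ 0.04817
  G=209: 209/255≈0.8196 > 0.04045 → ((0.8196+0.055)/1.055)^2.4 ≈ 0.63760
  B=79: 79/255≈0.3098 > 0.04045 → ((0.3098+0.055)/1.055)^2.4 ≈ 0.07819
  L1 = 0.2126×0.04817 + 0.7152×0.63760 + 0.0722×0.07819 ≈ 0.47190
Color 2 (167,126,31):
  R=167: 167/255≈0.6549 > 0.04045 → ((0.6549+0.055)/1.055)^2.4 ≈ 0.38643
  G=126: 126/255≈0.4941 > 0.04045 → ((0.4941+0.055)/1.055)^2.4 ≈ 0.20864
  B=31: 31/255≈0.1216 > 0.04045 → ((0.1216+0.055)/1.055)^2.4 ≈ 0.01370
  L2 = 0.2126×0.38643 + 0.7152×0.20864 + 0.0722×0.01370 ≈ 0.23236
Lighter = 0.47190, Darker = 0.23236
Ratio = (L_lighter + 0.05) / (L_darker + 0.05)
Ratio = (0.47190 + 0.05) / (0.23236 + 0.05) = 0.52190 / 0.28236 ≈ 1.8483
Ratio ≈ 1.85:1


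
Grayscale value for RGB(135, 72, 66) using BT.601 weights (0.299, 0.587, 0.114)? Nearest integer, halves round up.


Gray = 0.299×R + 0.587×G + 0.114×B
Gray = 0.299×135 + 0.587×72 + 0.114×66
Gray = 40.365 + 42.264 + 7.524
Gray = 90.153 → round half up → 90
Gray = 90
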